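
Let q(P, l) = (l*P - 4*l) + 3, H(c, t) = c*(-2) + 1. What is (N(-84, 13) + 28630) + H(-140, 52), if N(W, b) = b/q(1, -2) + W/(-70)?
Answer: 1301114/45 ≈ 28914.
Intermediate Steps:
H(c, t) = 1 - 2*c (H(c, t) = -2*c + 1 = 1 - 2*c)
q(P, l) = 3 - 4*l + P*l (q(P, l) = (P*l - 4*l) + 3 = (-4*l + P*l) + 3 = 3 - 4*l + P*l)
N(W, b) = -W/70 + b/9 (N(W, b) = b/(3 - 4*(-2) + 1*(-2)) + W/(-70) = b/(3 + 8 - 2) + W*(-1/70) = b/9 - W/70 = -W/70 + b/9)
(N(-84, 13) + 28630) + H(-140, 52) = ((-1/70*(-84) + (1/9)*13) + 28630) + (1 - 2*(-140)) = ((6/5 + 13/9) + 28630) + (1 + 280) = (119/45 + 28630) + 281 = 1288469/45 + 281 = 1301114/45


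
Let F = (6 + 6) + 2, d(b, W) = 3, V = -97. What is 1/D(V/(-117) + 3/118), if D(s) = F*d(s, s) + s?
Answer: 13806/591649 ≈ 0.023335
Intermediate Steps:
F = 14 (F = 12 + 2 = 14)
D(s) = 42 + s (D(s) = 14*3 + s = 42 + s)
1/D(V/(-117) + 3/118) = 1/(42 + (-97/(-117) + 3/118)) = 1/(42 + (-97*(-1/117) + 3*(1/118))) = 1/(42 + (97/117 + 3/118)) = 1/(42 + 11797/13806) = 1/(591649/13806) = 13806/591649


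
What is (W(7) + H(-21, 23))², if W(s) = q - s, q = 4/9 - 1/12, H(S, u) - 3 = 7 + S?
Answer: 403225/1296 ≈ 311.13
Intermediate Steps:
H(S, u) = 10 + S (H(S, u) = 3 + (7 + S) = 10 + S)
q = 13/36 (q = 4*(⅑) - 1*1/12 = 4/9 - 1/12 = 13/36 ≈ 0.36111)
W(s) = 13/36 - s
(W(7) + H(-21, 23))² = ((13/36 - 1*7) + (10 - 21))² = ((13/36 - 7) - 11)² = (-239/36 - 11)² = (-635/36)² = 403225/1296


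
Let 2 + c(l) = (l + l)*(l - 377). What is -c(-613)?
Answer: -1213738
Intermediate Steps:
c(l) = -2 + 2*l*(-377 + l) (c(l) = -2 + (l + l)*(l - 377) = -2 + (2*l)*(-377 + l) = -2 + 2*l*(-377 + l))
-c(-613) = -(-2 - 754*(-613) + 2*(-613)²) = -(-2 + 462202 + 2*375769) = -(-2 + 462202 + 751538) = -1*1213738 = -1213738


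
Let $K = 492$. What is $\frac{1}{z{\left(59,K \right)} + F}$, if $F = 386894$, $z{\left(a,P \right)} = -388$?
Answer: $\frac{1}{386506} \approx 2.5873 \cdot 10^{-6}$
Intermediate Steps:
$\frac{1}{z{\left(59,K \right)} + F} = \frac{1}{-388 + 386894} = \frac{1}{386506}$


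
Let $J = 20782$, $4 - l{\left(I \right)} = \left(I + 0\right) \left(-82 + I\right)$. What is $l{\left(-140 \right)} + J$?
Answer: $-10294$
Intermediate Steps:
$l{\left(I \right)} = 4 - I \left(-82 + I\right)$ ($l{\left(I \right)} = 4 - \left(I + 0\right) \left(-82 + I\right) = 4 - I \left(-82 + I\right)$)
$l{\left(-140 \right)} + J = \left(4 - \left(-140\right)^{2} + 82 \left(-140\right)\right) + 20782 = \left(4 - 19600 - 11480\right) + 20782 = -31076 + 20782 = -10294$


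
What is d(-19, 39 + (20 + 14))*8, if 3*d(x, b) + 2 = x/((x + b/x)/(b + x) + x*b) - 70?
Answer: -34157406/177937 ≈ -191.96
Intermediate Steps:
d(x, b) = -24 + x/(3*(b*x + (x + b/x)/(b + x))) (d(x, b) = -⅔ + (x/((x + b/x)/(b + x) + x*b) - 70)/3 = -⅔ + (x/((x + b/x)/(b + x) + b*x) - 70)/3 = -⅔ + (x/(b*x + (x + b/x)/(b + x)) - 70)/3 = -⅔ + (-70 + x/(b*x + (x + b/x)/(b + x)))/3 = -⅔ + (-70/3 + x/(3*(b*x + (x + b/x)/(b + x)))) = -24 + x/(3*(b*x + (x + b/x)/(b + x))))
d(-19, 39 + (20 + 14))*8 = ((-24*(39 + (20 + 14)) - 24*(-19)² + (⅓)*(-19)³ - 24*(39 + (20 + 14))*(-19)³ - 24*(39 + (20 + 14))²*(-19)² + (⅓)*(39 + (20 + 14))*(-19)²)/((39 + (20 + 14)) + (-19)² + (39 + (20 + 14))*(-19)³ + (39 + (20 + 14))²*(-19)²))*8 = ((-24*(39 + 34) - 24*361 + (⅓)*(-6859) - 24*(39 + 34)*(-6859) - 24*(39 + 34)²*361 + (⅓)*(39 + 34)*361)/((39 + 34) + 361 + (39 + 34)*(-6859) + (39 + 34)²*361))*8 = ((-24*73 - 8664 - 6859/3 - 24*73*(-6859) - 24*73²*361 + (⅓)*73*361)/(73 + 361 + 73*(-6859) + 73²*361))*8 = ((-1752 - 8664 - 6859/3 + 12016968 - 24*5329*361 + 26353/3)/(73 + 361 - 500707 + 5329*361))*8 = ((-1752 - 8664 - 6859/3 + 12016968 - 46170456 + 26353/3)/(73 + 361 - 500707 + 1923769))*8 = (-34157406/1423496)*8 = ((1/1423496)*(-34157406))*8 = -17078703/711748*8 = -34157406/177937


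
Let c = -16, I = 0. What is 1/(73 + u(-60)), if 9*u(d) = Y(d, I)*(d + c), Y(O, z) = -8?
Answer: 9/1265 ≈ 0.0071146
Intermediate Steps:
u(d) = 128/9 - 8*d/9 (u(d) = (-8*(d - 16))/9 = (-8*(-16 + d))/9 = (128 - 8*d)/9 = 128/9 - 8*d/9)
1/(73 + u(-60)) = 1/(73 + (128/9 - 8/9*(-60))) = 1/(73 + (128/9 + 160/3)) = 1/(73 + 608/9) = 1/(1265/9) = 9/1265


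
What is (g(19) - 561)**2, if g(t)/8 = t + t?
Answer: 66049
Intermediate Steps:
g(t) = 16*t (g(t) = 8*(t + t) = 8*(2*t) = 16*t)
(g(19) - 561)**2 = (16*19 - 561)**2 = (304 - 561)**2 = (-257)**2 = 66049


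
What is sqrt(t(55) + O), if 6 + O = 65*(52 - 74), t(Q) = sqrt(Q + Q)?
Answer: sqrt(-1436 + sqrt(110)) ≈ 37.756*I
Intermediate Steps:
t(Q) = sqrt(2)*sqrt(Q) (t(Q) = sqrt(2*Q) = sqrt(2)*sqrt(Q))
O = -1436 (O = -6 + 65*(52 - 74) = -6 + 65*(-22) = -6 - 1430 = -1436)
sqrt(t(55) + O) = sqrt(sqrt(2)*sqrt(55) - 1436) = sqrt(sqrt(110) - 1436) = sqrt(-1436 + sqrt(110))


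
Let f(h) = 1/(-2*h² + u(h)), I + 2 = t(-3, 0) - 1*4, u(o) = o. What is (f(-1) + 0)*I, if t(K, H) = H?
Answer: 2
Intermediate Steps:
I = -6 (I = -2 + (0 - 1*4) = -2 + (0 - 4) = -2 - 4 = -6)
f(h) = 1/(h - 2*h²) (f(h) = 1/(-2*h² + h) = 1/(h - 2*h²))
(f(-1) + 0)*I = (-1/(-1*(-1 + 2*(-1))) + 0)*(-6) = (-1*(-1)/(-1 - 2) + 0)*(-6) = (-1*(-1)/(-3) + 0)*(-6) = (-1*(-1)*(-⅓) + 0)*(-6) = (-⅓ + 0)*(-6) = -⅓*(-6) = 2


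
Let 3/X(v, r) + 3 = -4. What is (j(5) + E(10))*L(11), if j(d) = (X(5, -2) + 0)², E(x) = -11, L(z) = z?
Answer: -5830/49 ≈ -118.98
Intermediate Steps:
X(v, r) = -3/7 (X(v, r) = 3/(-3 - 4) = 3/(-7) = 3*(-⅐) = -3/7)
j(d) = 9/49 (j(d) = (-3/7 + 0)² = (-3/7)² = 9/49)
(j(5) + E(10))*L(11) = (9/49 - 11)*11 = -530/49*11 = -5830/49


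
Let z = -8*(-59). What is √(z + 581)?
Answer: 9*√13 ≈ 32.450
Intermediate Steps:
z = 472
√(z + 581) = √(472 + 581) = √1053 = 9*√13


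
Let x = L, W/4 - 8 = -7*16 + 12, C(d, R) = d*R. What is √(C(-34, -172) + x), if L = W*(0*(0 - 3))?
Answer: 2*√1462 ≈ 76.472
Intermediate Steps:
C(d, R) = R*d
W = -368 (W = 32 + 4*(-7*16 + 12) = 32 + 4*(-112 + 12) = 32 + 4*(-100) = 32 - 400 = -368)
L = 0 (L = -0*(0 - 3) = -0*(-3) = -368*0 = 0)
x = 0
√(C(-34, -172) + x) = √(-172*(-34) + 0) = √(5848 + 0) = √5848 = 2*√1462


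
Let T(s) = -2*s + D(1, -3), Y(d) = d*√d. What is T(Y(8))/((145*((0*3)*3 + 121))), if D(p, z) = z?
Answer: -3/17545 - 32*√2/17545 ≈ -0.0027503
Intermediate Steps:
Y(d) = d^(3/2)
T(s) = -3 - 2*s (T(s) = -2*s - 3 = -3 - 2*s)
T(Y(8))/((145*((0*3)*3 + 121))) = (-3 - 32*√2)/((145*((0*3)*3 + 121))) = (-3 - 32*√2)/((145*(0*3 + 121))) = (-3 - 32*√2)/((145*(0 + 121))) = (-3 - 32*√2)/((145*121)) = (-3 - 32*√2)/17545 = (-3 - 32*√2)*(1/17545) = -3/17545 - 32*√2/17545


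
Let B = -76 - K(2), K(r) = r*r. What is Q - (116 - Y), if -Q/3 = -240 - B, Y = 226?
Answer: 590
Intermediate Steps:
K(r) = r²
B = -80 (B = -76 - 1*2² = -76 - 1*4 = -76 - 4 = -80)
Q = 480 (Q = -3*(-240 - 1*(-80)) = -3*(-240 + 80) = -3*(-160) = 480)
Q - (116 - Y) = 480 - (116 - 1*226) = 480 - (116 - 226) = 480 - 1*(-110) = 480 + 110 = 590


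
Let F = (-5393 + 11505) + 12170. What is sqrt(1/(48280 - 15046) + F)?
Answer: sqrt(20192446290426)/33234 ≈ 135.21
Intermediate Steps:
F = 18282 (F = 6112 + 12170 = 18282)
sqrt(1/(48280 - 15046) + F) = sqrt(1/(48280 - 15046) + 18282) = sqrt(1/33234 + 18282) = sqrt(607583989/33234) = sqrt(20192446290426)/33234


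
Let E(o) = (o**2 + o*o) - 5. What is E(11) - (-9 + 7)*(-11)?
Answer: 215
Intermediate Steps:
E(o) = -5 + 2*o**2 (E(o) = (o**2 + o**2) - 5 = 2*o**2 - 5 = -5 + 2*o**2)
E(11) - (-9 + 7)*(-11) = (-5 + 2*11**2) - (-9 + 7)*(-11) = (-5 + 2*121) - (-2)*(-11) = (-5 + 242) - 1*22 = 237 - 22 = 215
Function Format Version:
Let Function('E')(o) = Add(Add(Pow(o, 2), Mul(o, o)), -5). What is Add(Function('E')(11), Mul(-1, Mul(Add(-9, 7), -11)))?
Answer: 215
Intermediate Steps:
Function('E')(o) = Add(-5, Mul(2, Pow(o, 2))) (Function('E')(o) = Add(Add(Pow(o, 2), Pow(o, 2)), -5) = Add(Mul(2, Pow(o, 2)), -5) = Add(-5, Mul(2, Pow(o, 2))))
Add(Function('E')(11), Mul(-1, Mul(Add(-9, 7), -11))) = Add(Add(-5, Mul(2, Pow(11, 2))), Mul(-1, Mul(Add(-9, 7), -11))) = Add(Add(-5, Mul(2, 121)), Mul(-1, Mul(-2, -11))) = Add(Add(-5, 242), Mul(-1, 22)) = Add(237, -22) = 215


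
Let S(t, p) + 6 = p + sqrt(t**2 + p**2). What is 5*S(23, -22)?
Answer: -140 + 5*sqrt(1013) ≈ 19.138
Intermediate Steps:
S(t, p) = -6 + p + sqrt(p**2 + t**2) (S(t, p) = -6 + (p + sqrt(t**2 + p**2)) = -6 + (p + sqrt(p**2 + t**2)) = -6 + p + sqrt(p**2 + t**2))
5*S(23, -22) = 5*(-6 - 22 + sqrt((-22)**2 + 23**2)) = 5*(-6 - 22 + sqrt(484 + 529)) = 5*(-6 - 22 + sqrt(1013)) = 5*(-28 + sqrt(1013)) = -140 + 5*sqrt(1013)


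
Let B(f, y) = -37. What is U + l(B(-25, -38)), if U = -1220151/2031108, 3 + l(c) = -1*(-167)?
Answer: 110627187/677036 ≈ 163.40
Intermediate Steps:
l(c) = 164 (l(c) = -3 - 1*(-167) = -3 + 167 = 164)
U = -406717/677036 (U = -1220151*1/2031108 = -406717/677036 ≈ -0.60073)
U + l(B(-25, -38)) = -406717/677036 + 164 = 110627187/677036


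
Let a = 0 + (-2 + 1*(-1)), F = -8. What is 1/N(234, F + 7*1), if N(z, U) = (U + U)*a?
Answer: ⅙ ≈ 0.16667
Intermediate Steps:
a = -3 (a = 0 + (-2 - 1) = 0 - 3 = -3)
N(z, U) = -6*U (N(z, U) = (U + U)*(-3) = (2*U)*(-3) = -6*U)
1/N(234, F + 7*1) = 1/(-6*(-8 + 7*1)) = 1/(-6*(-8 + 7)) = 1/(-6*(-1)) = 1/6 = ⅙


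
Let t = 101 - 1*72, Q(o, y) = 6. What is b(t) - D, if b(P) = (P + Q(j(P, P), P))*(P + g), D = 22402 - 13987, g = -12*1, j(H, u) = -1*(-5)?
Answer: -7820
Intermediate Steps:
j(H, u) = 5
g = -12
t = 29 (t = 101 - 72 = 29)
D = 8415
b(P) = (-12 + P)*(6 + P) (b(P) = (P + 6)*(P - 12) = (6 + P)*(-12 + P) = (-12 + P)*(6 + P))
b(t) - D = (-72 + 29**2 - 6*29) - 1*8415 = (-72 + 841 - 174) - 8415 = 595 - 8415 = -7820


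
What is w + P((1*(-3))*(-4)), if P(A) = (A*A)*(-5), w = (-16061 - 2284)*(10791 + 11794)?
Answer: -414322545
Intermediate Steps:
w = -414321825 (w = -18345*22585 = -414321825)
P(A) = -5*A**2 (P(A) = A**2*(-5) = -5*A**2)
w + P((1*(-3))*(-4)) = -414321825 - 5*((1*(-3))*(-4))**2 = -414321825 - 5*(-3*(-4))**2 = -414321825 - 5*12**2 = -414321825 - 5*144 = -414321825 - 720 = -414322545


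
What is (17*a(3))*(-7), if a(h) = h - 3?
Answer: 0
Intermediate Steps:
a(h) = -3 + h
(17*a(3))*(-7) = (17*(-3 + 3))*(-7) = (17*0)*(-7) = 0*(-7) = 0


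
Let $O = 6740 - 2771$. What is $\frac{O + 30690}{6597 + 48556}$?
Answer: $\frac{34659}{55153} \approx 0.62842$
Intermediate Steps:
$O = 3969$
$\frac{O + 30690}{6597 + 48556} = \frac{3969 + 30690}{6597 + 48556} = \frac{34659}{55153}$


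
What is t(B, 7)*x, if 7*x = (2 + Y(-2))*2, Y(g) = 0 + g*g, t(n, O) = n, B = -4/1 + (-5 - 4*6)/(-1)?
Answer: 300/7 ≈ 42.857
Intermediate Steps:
B = 25 (B = -4*1 + (-5 - 24)*(-1) = -4 - 29*(-1) = -4 + 29 = 25)
Y(g) = g**2 (Y(g) = 0 + g**2 = g**2)
x = 12/7 (x = ((2 + (-2)**2)*2)/7 = ((2 + 4)*2)/7 = (6*2)/7 = (1/7)*12 = 12/7 ≈ 1.7143)
t(B, 7)*x = 25*(12/7) = 300/7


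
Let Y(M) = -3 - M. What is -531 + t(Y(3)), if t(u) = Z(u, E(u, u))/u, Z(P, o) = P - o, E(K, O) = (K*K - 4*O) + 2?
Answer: -1559/3 ≈ -519.67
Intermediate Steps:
E(K, O) = 2 + K**2 - 4*O (E(K, O) = (K**2 - 4*O) + 2 = 2 + K**2 - 4*O)
t(u) = (-2 - u**2 + 5*u)/u (t(u) = (u - (2 + u**2 - 4*u))/u = (u + (-2 - u**2 + 4*u))/u = (-2 - u**2 + 5*u)/u)
-531 + t(Y(3)) = -531 + (5 - (-3 - 1*3) - 2/(-3 - 1*3)) = -531 + (5 - (-3 - 3) - 2/(-3 - 3)) = -531 + (5 - 1*(-6) - 2/(-6)) = -531 + (5 + 6 - 2*(-1/6)) = -531 + (5 + 6 + 1/3) = -531 + 34/3 = -1559/3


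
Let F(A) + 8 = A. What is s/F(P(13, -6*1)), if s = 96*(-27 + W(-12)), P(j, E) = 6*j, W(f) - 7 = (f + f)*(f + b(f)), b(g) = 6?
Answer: 5952/35 ≈ 170.06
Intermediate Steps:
W(f) = 7 + 2*f*(6 + f) (W(f) = 7 + (f + f)*(f + 6) = 7 + (2*f)*(6 + f) = 7 + 2*f*(6 + f))
F(A) = -8 + A
s = 11904 (s = 96*(-27 + (7 + 2*(-12)² + 12*(-12))) = 96*(-27 + (7 + 2*144 - 144)) = 96*(-27 + (7 + 288 - 144)) = 96*(-27 + 151) = 96*124 = 11904)
s/F(P(13, -6*1)) = 11904/(-8 + 6*13) = 11904/(-8 + 78) = 11904/70 = 11904*(1/70) = 5952/35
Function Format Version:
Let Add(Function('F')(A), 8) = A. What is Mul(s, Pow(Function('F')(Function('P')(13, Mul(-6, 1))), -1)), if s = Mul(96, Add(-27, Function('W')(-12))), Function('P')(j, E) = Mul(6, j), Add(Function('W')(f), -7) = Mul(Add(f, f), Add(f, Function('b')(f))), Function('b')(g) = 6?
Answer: Rational(5952, 35) ≈ 170.06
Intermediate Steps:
Function('W')(f) = Add(7, Mul(2, f, Add(6, f))) (Function('W')(f) = Add(7, Mul(Add(f, f), Add(f, 6))) = Add(7, Mul(Mul(2, f), Add(6, f))) = Add(7, Mul(2, f, Add(6, f))))
Function('F')(A) = Add(-8, A)
s = 11904 (s = Mul(96, Add(-27, Add(7, Mul(2, Pow(-12, 2)), Mul(12, -12)))) = Mul(96, Add(-27, Add(7, Mul(2, 144), -144))) = Mul(96, Add(-27, Add(7, 288, -144))) = Mul(96, Add(-27, 151)) = Mul(96, 124) = 11904)
Mul(s, Pow(Function('F')(Function('P')(13, Mul(-6, 1))), -1)) = Mul(11904, Pow(Add(-8, Mul(6, 13)), -1)) = Mul(11904, Pow(Add(-8, 78), -1)) = Mul(11904, Pow(70, -1)) = Mul(11904, Rational(1, 70)) = Rational(5952, 35)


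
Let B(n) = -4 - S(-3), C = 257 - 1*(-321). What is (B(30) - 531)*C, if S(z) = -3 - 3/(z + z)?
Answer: -307785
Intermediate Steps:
S(z) = -3 - 3/(2*z) (S(z) = -3 - 3*1/(2*z) = -3 - 3/(2*z))
C = 578 (C = 257 + 321 = 578)
B(n) = -3/2 (B(n) = -4 - (-3 - 3/2/(-3)) = -4 - (-3 - 3/2*(-⅓)) = -4 - (-3 + ½) = -4 - 1*(-5/2) = -4 + 5/2 = -3/2)
(B(30) - 531)*C = (-3/2 - 531)*578 = -1065/2*578 = -307785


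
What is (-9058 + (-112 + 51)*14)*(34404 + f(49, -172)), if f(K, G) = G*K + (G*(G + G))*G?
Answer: 100615919040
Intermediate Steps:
f(K, G) = 2*G³ + G*K (f(K, G) = G*K + (G*(2*G))*G = G*K + (2*G²)*G = G*K + 2*G³ = 2*G³ + G*K)
(-9058 + (-112 + 51)*14)*(34404 + f(49, -172)) = (-9058 + (-112 + 51)*14)*(34404 - 172*(49 + 2*(-172)²)) = (-9058 - 61*14)*(34404 - 172*(49 + 2*29584)) = (-9058 - 854)*(34404 - 172*(49 + 59168)) = -9912*(34404 - 172*59217) = -9912*(34404 - 10185324) = -9912*(-10150920) = 100615919040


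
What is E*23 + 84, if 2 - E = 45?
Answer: -905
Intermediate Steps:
E = -43 (E = 2 - 1*45 = 2 - 45 = -43)
E*23 + 84 = -43*23 + 84 = -989 + 84 = -905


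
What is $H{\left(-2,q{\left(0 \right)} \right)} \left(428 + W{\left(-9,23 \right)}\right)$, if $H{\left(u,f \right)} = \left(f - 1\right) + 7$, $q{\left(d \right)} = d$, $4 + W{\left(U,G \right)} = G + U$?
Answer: $2628$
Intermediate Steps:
$W{\left(U,G \right)} = -4 + G + U$ ($W{\left(U,G \right)} = -4 + \left(G + U\right) = -4 + G + U$)
$H{\left(u,f \right)} = 6 + f$ ($H{\left(u,f \right)} = \left(-1 + f\right) + 7 = 6 + f$)
$H{\left(-2,q{\left(0 \right)} \right)} \left(428 + W{\left(-9,23 \right)}\right) = \left(6 + 0\right) \left(428 - -10\right) = 6 \left(428 + 10\right) = 6 \cdot 438 = 2628$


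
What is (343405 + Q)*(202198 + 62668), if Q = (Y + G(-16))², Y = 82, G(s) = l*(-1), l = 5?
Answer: 92526699244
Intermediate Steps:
G(s) = -5 (G(s) = 5*(-1) = -5)
Q = 5929 (Q = (82 - 5)² = 77² = 5929)
(343405 + Q)*(202198 + 62668) = (343405 + 5929)*(202198 + 62668) = 349334*264866 = 92526699244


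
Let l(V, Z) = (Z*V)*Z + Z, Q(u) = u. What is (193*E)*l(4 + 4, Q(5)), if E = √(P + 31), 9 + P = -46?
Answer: 79130*I*√6 ≈ 1.9383e+5*I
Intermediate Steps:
P = -55 (P = -9 - 46 = -55)
l(V, Z) = Z + V*Z² (l(V, Z) = (V*Z)*Z + Z = V*Z² + Z = Z + V*Z²)
E = 2*I*√6 (E = √(-55 + 31) = √(-24) = 2*I*√6 ≈ 4.899*I)
(193*E)*l(4 + 4, Q(5)) = (193*(2*I*√6))*(5*(1 + (4 + 4)*5)) = (386*I*√6)*(5*(1 + 8*5)) = (386*I*√6)*(5*(1 + 40)) = (386*I*√6)*(5*41) = (386*I*√6)*205 = 79130*I*√6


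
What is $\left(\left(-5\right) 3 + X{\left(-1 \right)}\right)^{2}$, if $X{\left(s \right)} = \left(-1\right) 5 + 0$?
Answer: $400$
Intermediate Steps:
$X{\left(s \right)} = -5$ ($X{\left(s \right)} = -5 + 0 = -5$)
$\left(\left(-5\right) 3 + X{\left(-1 \right)}\right)^{2} = \left(\left(-5\right) 3 - 5\right)^{2} = \left(-15 - 5\right)^{2} = \left(-20\right)^{2} = 400$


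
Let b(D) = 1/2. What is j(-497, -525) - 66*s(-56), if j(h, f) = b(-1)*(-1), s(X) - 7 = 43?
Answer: -6601/2 ≈ -3300.5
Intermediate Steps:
s(X) = 50 (s(X) = 7 + 43 = 50)
b(D) = 1/2
j(h, f) = -1/2 (j(h, f) = (1/2)*(-1) = -1/2)
j(-497, -525) - 66*s(-56) = -1/2 - 66*50 = -1/2 - 1*3300 = -1/2 - 3300 = -6601/2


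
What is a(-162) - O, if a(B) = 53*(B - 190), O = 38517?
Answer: -57173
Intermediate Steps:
a(B) = -10070 + 53*B (a(B) = 53*(-190 + B) = -10070 + 53*B)
a(-162) - O = (-10070 + 53*(-162)) - 1*38517 = (-10070 - 8586) - 38517 = -18656 - 38517 = -57173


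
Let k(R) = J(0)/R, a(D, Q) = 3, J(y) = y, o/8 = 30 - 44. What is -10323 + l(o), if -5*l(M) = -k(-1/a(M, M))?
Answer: -10323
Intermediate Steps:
o = -112 (o = 8*(30 - 44) = 8*(-14) = -112)
k(R) = 0 (k(R) = 0/R = 0)
l(M) = 0 (l(M) = -(-1)*0/5 = -⅕*0 = 0)
-10323 + l(o) = -10323 + 0 = -10323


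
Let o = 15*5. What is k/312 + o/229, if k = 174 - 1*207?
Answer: 5281/23816 ≈ 0.22174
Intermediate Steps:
k = -33 (k = 174 - 207 = -33)
o = 75
k/312 + o/229 = -33/312 + 75/229 = -33*1/312 + 75*(1/229) = -11/104 + 75/229 = 5281/23816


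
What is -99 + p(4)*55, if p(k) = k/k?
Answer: -44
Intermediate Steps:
p(k) = 1
-99 + p(4)*55 = -99 + 1*55 = -99 + 55 = -44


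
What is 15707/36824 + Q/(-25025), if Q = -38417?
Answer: 1807735283/921520600 ≈ 1.9617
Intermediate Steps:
15707/36824 + Q/(-25025) = 15707/36824 - 38417/(-25025) = 15707*(1/36824) - 38417*(-1/25025) = 15707/36824 + 38417/25025 = 1807735283/921520600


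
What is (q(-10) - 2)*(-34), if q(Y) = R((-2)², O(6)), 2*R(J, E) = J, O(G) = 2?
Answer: 0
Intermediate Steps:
R(J, E) = J/2
q(Y) = 2 (q(Y) = (½)*(-2)² = (½)*4 = 2)
(q(-10) - 2)*(-34) = (2 - 2)*(-34) = 0*(-34) = 0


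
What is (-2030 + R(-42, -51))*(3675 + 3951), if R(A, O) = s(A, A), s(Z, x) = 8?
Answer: -15419772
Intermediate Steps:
R(A, O) = 8
(-2030 + R(-42, -51))*(3675 + 3951) = (-2030 + 8)*(3675 + 3951) = -2022*7626 = -15419772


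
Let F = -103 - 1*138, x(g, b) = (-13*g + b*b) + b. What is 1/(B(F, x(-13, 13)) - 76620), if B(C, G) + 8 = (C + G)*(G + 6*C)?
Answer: -1/197078 ≈ -5.0741e-6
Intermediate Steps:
x(g, b) = b + b² - 13*g (x(g, b) = (-13*g + b²) + b = (b² - 13*g) + b = b + b² - 13*g)
F = -241 (F = -103 - 138 = -241)
B(C, G) = -8 + (C + G)*(G + 6*C)
1/(B(F, x(-13, 13)) - 76620) = 1/((-8 + (13 + 13² - 13*(-13))² + 6*(-241)² + 7*(-241)*(13 + 13² - 13*(-13))) - 76620) = 1/((-8 + (13 + 169 + 169)² + 6*58081 + 7*(-241)*(13 + 169 + 169)) - 76620) = 1/((-8 + 351² + 348486 + 7*(-241)*351) - 76620) = 1/((-8 + 123201 + 348486 - 592137) - 76620) = 1/(-120458 - 76620) = 1/(-197078) = -1/197078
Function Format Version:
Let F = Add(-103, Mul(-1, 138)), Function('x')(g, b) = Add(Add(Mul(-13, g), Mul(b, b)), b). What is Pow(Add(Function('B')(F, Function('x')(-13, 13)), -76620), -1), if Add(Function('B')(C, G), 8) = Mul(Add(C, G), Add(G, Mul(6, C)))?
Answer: Rational(-1, 197078) ≈ -5.0741e-6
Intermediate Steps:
Function('x')(g, b) = Add(b, Pow(b, 2), Mul(-13, g)) (Function('x')(g, b) = Add(Add(Mul(-13, g), Pow(b, 2)), b) = Add(Add(Pow(b, 2), Mul(-13, g)), b) = Add(b, Pow(b, 2), Mul(-13, g)))
F = -241 (F = Add(-103, -138) = -241)
Function('B')(C, G) = Add(-8, Mul(Add(C, G), Add(G, Mul(6, C))))
Pow(Add(Function('B')(F, Function('x')(-13, 13)), -76620), -1) = Pow(Add(Add(-8, Pow(Add(13, Pow(13, 2), Mul(-13, -13)), 2), Mul(6, Pow(-241, 2)), Mul(7, -241, Add(13, Pow(13, 2), Mul(-13, -13)))), -76620), -1) = Pow(Add(Add(-8, Pow(Add(13, 169, 169), 2), Mul(6, 58081), Mul(7, -241, Add(13, 169, 169))), -76620), -1) = Pow(Add(Add(-8, Pow(351, 2), 348486, Mul(7, -241, 351)), -76620), -1) = Pow(Add(Add(-8, 123201, 348486, -592137), -76620), -1) = Pow(Add(-120458, -76620), -1) = Pow(-197078, -1) = Rational(-1, 197078)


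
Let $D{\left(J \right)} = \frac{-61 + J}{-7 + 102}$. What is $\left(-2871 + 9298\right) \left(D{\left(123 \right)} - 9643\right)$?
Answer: $- \frac{5887279821}{95} \approx -6.1971 \cdot 10^{7}$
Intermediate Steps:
$D{\left(J \right)} = - \frac{61}{95} + \frac{J}{95}$ ($D{\left(J \right)} = \frac{-61 + J}{95} = \left(-61 + J\right) \frac{1}{95} = - \frac{61}{95} + \frac{J}{95}$)
$\left(-2871 + 9298\right) \left(D{\left(123 \right)} - 9643\right) = \left(-2871 + 9298\right) \left(\left(- \frac{61}{95} + \frac{1}{95} \cdot 123\right) - 9643\right) = 6427 \left(\left(- \frac{61}{95} + \frac{123}{95}\right) - 9643\right) = 6427 \left(\frac{62}{95} - 9643\right) = 6427 \left(- \frac{916023}{95}\right) = - \frac{5887279821}{95}$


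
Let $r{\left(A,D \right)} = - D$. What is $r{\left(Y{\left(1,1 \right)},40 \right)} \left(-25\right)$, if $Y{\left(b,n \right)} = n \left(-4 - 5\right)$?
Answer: $1000$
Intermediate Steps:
$Y{\left(b,n \right)} = - 9 n$ ($Y{\left(b,n \right)} = n \left(-9\right) = - 9 n$)
$r{\left(Y{\left(1,1 \right)},40 \right)} \left(-25\right) = \left(-1\right) 40 \left(-25\right) = \left(-40\right) \left(-25\right) = 1000$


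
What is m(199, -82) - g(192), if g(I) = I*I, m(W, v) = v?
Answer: -36946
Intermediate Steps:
g(I) = I²
m(199, -82) - g(192) = -82 - 1*192² = -82 - 1*36864 = -82 - 36864 = -36946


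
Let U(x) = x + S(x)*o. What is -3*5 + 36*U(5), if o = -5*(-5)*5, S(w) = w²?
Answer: 112665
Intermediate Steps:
o = 125 (o = 25*5 = 125)
U(x) = x + 125*x² (U(x) = x + x²*125 = x + 125*x²)
-3*5 + 36*U(5) = -3*5 + 36*(5*(1 + 125*5)) = -15 + 36*(5*(1 + 625)) = -15 + 36*(5*626) = -15 + 36*3130 = -15 + 112680 = 112665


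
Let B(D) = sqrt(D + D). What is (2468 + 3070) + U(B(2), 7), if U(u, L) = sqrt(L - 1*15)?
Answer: 5538 + 2*I*sqrt(2) ≈ 5538.0 + 2.8284*I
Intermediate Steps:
B(D) = sqrt(2)*sqrt(D) (B(D) = sqrt(2*D) = sqrt(2)*sqrt(D))
U(u, L) = sqrt(-15 + L) (U(u, L) = sqrt(L - 15) = sqrt(-15 + L))
(2468 + 3070) + U(B(2), 7) = (2468 + 3070) + sqrt(-15 + 7) = 5538 + sqrt(-8) = 5538 + 2*I*sqrt(2)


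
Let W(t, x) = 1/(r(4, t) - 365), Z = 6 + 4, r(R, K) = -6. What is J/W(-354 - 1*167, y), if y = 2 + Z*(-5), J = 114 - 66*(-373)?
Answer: -9175572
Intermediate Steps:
J = 24732 (J = 114 + 24618 = 24732)
Z = 10
y = -48 (y = 2 + 10*(-5) = 2 - 50 = -48)
W(t, x) = -1/371 (W(t, x) = 1/(-6 - 365) = 1/(-371) = -1/371)
J/W(-354 - 1*167, y) = 24732/(-1/371) = 24732*(-371) = -9175572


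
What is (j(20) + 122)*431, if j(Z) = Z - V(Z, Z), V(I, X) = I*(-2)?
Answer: 78442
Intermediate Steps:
V(I, X) = -2*I
j(Z) = 3*Z (j(Z) = Z - (-2)*Z = Z + 2*Z = 3*Z)
(j(20) + 122)*431 = (3*20 + 122)*431 = (60 + 122)*431 = 182*431 = 78442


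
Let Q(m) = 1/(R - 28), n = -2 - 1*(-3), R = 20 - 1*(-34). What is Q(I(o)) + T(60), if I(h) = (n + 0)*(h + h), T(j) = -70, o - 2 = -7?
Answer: -1819/26 ≈ -69.962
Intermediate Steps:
o = -5 (o = 2 - 7 = -5)
R = 54 (R = 20 + 34 = 54)
n = 1 (n = -2 + 3 = 1)
I(h) = 2*h (I(h) = (1 + 0)*(h + h) = 1*(2*h) = 2*h)
Q(m) = 1/26 (Q(m) = 1/(54 - 28) = 1/26)
Q(I(o)) + T(60) = 1/26 - 70 = -1819/26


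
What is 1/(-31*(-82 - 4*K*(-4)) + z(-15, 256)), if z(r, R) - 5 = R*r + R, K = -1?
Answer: -1/541 ≈ -0.0018484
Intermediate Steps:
z(r, R) = 5 + R + R*r (z(r, R) = 5 + (R*r + R) = 5 + (R + R*r) = 5 + R + R*r)
1/(-31*(-82 - 4*K*(-4)) + z(-15, 256)) = 1/(-31*(-82 - 4*(-1)*(-4)) + (5 + 256 + 256*(-15))) = 1/(-31*(-82 + 4*(-4)) + (5 + 256 - 3840)) = 1/(-31*(-82 - 16) - 3579) = 1/(-31*(-98) - 3579) = 1/(3038 - 3579) = 1/(-541) = -1/541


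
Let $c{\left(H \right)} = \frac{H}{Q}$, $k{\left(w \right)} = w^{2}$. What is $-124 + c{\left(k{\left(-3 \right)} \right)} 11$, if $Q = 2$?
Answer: $- \frac{149}{2} \approx -74.5$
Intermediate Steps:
$c{\left(H \right)} = \frac{H}{2}$
$-124 + c{\left(k{\left(-3 \right)} \right)} 11 = -124 + \frac{\left(-3\right)^{2}}{2} \cdot 11 = -124 + \frac{1}{2} \cdot 9 \cdot 11 = -124 + \frac{9}{2} \cdot 11 = -124 + \frac{99}{2} = - \frac{149}{2}$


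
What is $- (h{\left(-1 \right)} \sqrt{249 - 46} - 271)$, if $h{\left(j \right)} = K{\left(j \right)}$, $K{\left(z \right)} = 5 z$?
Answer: $271 + 5 \sqrt{203} \approx 342.24$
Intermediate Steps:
$h{\left(j \right)} = 5 j$
$- (h{\left(-1 \right)} \sqrt{249 - 46} - 271) = - (5 \left(-1\right) \sqrt{249 - 46} - 271) = - (- 5 \sqrt{203} - 271) = - (-271 - 5 \sqrt{203}) = 271 + 5 \sqrt{203}$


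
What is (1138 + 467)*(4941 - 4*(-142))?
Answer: 8841945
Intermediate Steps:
(1138 + 467)*(4941 - 4*(-142)) = 1605*(4941 + 568) = 1605*5509 = 8841945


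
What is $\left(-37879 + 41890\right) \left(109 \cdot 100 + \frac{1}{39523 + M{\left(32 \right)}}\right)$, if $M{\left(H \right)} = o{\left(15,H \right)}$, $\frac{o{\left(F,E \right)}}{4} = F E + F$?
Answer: $\frac{259215287673}{5929} \approx 4.372 \cdot 10^{7}$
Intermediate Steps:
$o{\left(F,E \right)} = 4 F + 4 E F$ ($o{\left(F,E \right)} = 4 \left(F E + F\right) = 4 \left(E F + F\right) = 4 \left(F + E F\right) = 4 F + 4 E F$)
$M{\left(H \right)} = 60 + 60 H$ ($M{\left(H \right)} = 4 \cdot 15 \left(1 + H\right) = 60 + 60 H$)
$\left(-37879 + 41890\right) \left(109 \cdot 100 + \frac{1}{39523 + M{\left(32 \right)}}\right) = \left(-37879 + 41890\right) \left(109 \cdot 100 + \frac{1}{39523 + \left(60 + 60 \cdot 32\right)}\right) = 4011 \left(10900 + \frac{1}{39523 + \left(60 + 1920\right)}\right) = 4011 \left(10900 + \frac{1}{39523 + 1980}\right) = 4011 \left(10900 + \frac{1}{41503}\right) = 4011 \cdot \frac{452382701}{41503} = \frac{259215287673}{5929}$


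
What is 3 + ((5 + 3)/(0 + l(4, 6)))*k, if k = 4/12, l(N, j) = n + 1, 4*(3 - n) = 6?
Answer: 61/15 ≈ 4.0667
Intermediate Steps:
n = 3/2 (n = 3 - ¼*6 = 3 - 3/2 = 3/2 ≈ 1.5000)
l(N, j) = 5/2 (l(N, j) = 3/2 + 1 = 5/2)
k = ⅓ (k = 4*(1/12) = ⅓ ≈ 0.33333)
3 + ((5 + 3)/(0 + l(4, 6)))*k = 3 + ((5 + 3)/(0 + 5/2))*(⅓) = 3 + (8/(5/2))*(⅓) = 3 + (8*(⅖))*(⅓) = 3 + (16/5)*(⅓) = 3 + 16/15 = 61/15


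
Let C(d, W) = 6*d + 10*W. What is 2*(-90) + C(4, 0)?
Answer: -156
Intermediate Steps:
2*(-90) + C(4, 0) = 2*(-90) + (6*4 + 10*0) = -180 + (24 + 0) = -180 + 24 = -156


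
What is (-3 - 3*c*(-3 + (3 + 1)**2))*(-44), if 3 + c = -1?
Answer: -6732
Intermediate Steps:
c = -4 (c = -3 - 1 = -4)
(-3 - 3*c*(-3 + (3 + 1)**2))*(-44) = (-3 - (-12)*(-3 + (3 + 1)**2))*(-44) = (-3 - (-12)*(-3 + 4**2))*(-44) = (-3 - (-12)*(-3 + 16))*(-44) = (-3 - (-12)*13)*(-44) = (-3 - 3*(-52))*(-44) = (-3 + 156)*(-44) = 153*(-44) = -6732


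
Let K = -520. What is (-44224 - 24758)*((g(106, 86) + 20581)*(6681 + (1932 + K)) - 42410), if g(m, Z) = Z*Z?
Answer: -15615831360882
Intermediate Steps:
g(m, Z) = Z**2
(-44224 - 24758)*((g(106, 86) + 20581)*(6681 + (1932 + K)) - 42410) = (-44224 - 24758)*((86**2 + 20581)*(6681 + (1932 - 520)) - 42410) = -68982*((7396 + 20581)*(6681 + 1412) - 42410) = -68982*(27977*8093 - 42410) = -68982*(226417861 - 42410) = -68982*226375451 = -15615831360882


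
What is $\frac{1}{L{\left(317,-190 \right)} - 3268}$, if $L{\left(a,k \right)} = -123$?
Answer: $- \frac{1}{3391} \approx -0.0002949$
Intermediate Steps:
$\frac{1}{L{\left(317,-190 \right)} - 3268} = \frac{1}{-123 - 3268} = \frac{1}{-3391} = - \frac{1}{3391}$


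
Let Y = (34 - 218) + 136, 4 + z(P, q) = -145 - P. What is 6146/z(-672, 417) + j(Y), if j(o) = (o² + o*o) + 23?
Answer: 2428159/523 ≈ 4642.8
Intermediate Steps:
z(P, q) = -149 - P (z(P, q) = -4 + (-145 - P) = -149 - P)
Y = -48 (Y = -184 + 136 = -48)
j(o) = 23 + 2*o² (j(o) = (o² + o²) + 23 = 2*o² + 23 = 23 + 2*o²)
6146/z(-672, 417) + j(Y) = 6146/(-149 - 1*(-672)) + (23 + 2*(-48)²) = 6146/(-149 + 672) + (23 + 2*2304) = 6146/523 + (23 + 4608) = 6146*(1/523) + 4631 = 6146/523 + 4631 = 2428159/523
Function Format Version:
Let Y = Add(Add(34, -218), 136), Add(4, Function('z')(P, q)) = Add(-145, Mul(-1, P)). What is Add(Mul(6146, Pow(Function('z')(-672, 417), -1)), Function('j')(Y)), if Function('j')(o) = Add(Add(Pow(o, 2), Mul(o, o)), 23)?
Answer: Rational(2428159, 523) ≈ 4642.8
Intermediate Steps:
Function('z')(P, q) = Add(-149, Mul(-1, P)) (Function('z')(P, q) = Add(-4, Add(-145, Mul(-1, P))) = Add(-149, Mul(-1, P)))
Y = -48 (Y = Add(-184, 136) = -48)
Function('j')(o) = Add(23, Mul(2, Pow(o, 2))) (Function('j')(o) = Add(Add(Pow(o, 2), Pow(o, 2)), 23) = Add(Mul(2, Pow(o, 2)), 23) = Add(23, Mul(2, Pow(o, 2))))
Add(Mul(6146, Pow(Function('z')(-672, 417), -1)), Function('j')(Y)) = Add(Mul(6146, Pow(Add(-149, Mul(-1, -672)), -1)), Add(23, Mul(2, Pow(-48, 2)))) = Add(Mul(6146, Pow(Add(-149, 672), -1)), Add(23, Mul(2, 2304))) = Add(Mul(6146, Pow(523, -1)), Add(23, 4608)) = Add(Mul(6146, Rational(1, 523)), 4631) = Add(Rational(6146, 523), 4631) = Rational(2428159, 523)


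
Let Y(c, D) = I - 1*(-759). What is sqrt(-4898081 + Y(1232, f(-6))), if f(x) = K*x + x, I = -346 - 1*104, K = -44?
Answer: 2*I*sqrt(1224443) ≈ 2213.1*I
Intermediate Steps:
I = -450 (I = -346 - 104 = -450)
f(x) = -43*x (f(x) = -44*x + x = -43*x)
Y(c, D) = 309 (Y(c, D) = -450 - 1*(-759) = -450 + 759 = 309)
sqrt(-4898081 + Y(1232, f(-6))) = sqrt(-4898081 + 309) = sqrt(-4897772) = 2*I*sqrt(1224443)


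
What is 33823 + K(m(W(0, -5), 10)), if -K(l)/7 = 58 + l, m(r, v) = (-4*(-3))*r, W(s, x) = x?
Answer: 33837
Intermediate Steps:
m(r, v) = 12*r
K(l) = -406 - 7*l (K(l) = -7*(58 + l) = -406 - 7*l)
33823 + K(m(W(0, -5), 10)) = 33823 + (-406 - 84*(-5)) = 33823 + (-406 - 7*(-60)) = 33823 + (-406 + 420) = 33823 + 14 = 33837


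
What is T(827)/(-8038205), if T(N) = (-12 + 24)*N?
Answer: -9924/8038205 ≈ -0.0012346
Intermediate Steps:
T(N) = 12*N
T(827)/(-8038205) = (12*827)/(-8038205) = 9924*(-1/8038205) = -9924/8038205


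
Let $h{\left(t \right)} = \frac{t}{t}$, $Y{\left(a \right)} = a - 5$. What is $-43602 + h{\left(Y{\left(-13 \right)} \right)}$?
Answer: $-43601$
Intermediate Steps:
$Y{\left(a \right)} = -5 + a$ ($Y{\left(a \right)} = a - 5 = -5 + a$)
$h{\left(t \right)} = 1$
$-43602 + h{\left(Y{\left(-13 \right)} \right)} = -43602 + 1 = -43601$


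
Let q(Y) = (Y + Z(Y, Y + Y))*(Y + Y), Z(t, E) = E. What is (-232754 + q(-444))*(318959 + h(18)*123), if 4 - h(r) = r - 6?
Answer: 302095964450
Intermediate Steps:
h(r) = 10 - r (h(r) = 4 - (r - 6) = 4 - (-6 + r) = 4 + (6 - r) = 10 - r)
q(Y) = 6*Y² (q(Y) = (Y + (Y + Y))*(Y + Y) = (Y + 2*Y)*(2*Y) = (3*Y)*(2*Y) = 6*Y²)
(-232754 + q(-444))*(318959 + h(18)*123) = (-232754 + 6*(-444)²)*(318959 + (10 - 1*18)*123) = (-232754 + 6*197136)*(318959 + (10 - 18)*123) = (-232754 + 1182816)*(318959 - 8*123) = 950062*(318959 - 984) = 950062*317975 = 302095964450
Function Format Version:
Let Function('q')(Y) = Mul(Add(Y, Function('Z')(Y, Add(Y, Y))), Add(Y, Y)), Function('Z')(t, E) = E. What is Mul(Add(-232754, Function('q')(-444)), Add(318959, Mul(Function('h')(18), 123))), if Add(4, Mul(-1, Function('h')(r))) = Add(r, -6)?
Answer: 302095964450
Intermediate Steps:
Function('h')(r) = Add(10, Mul(-1, r)) (Function('h')(r) = Add(4, Mul(-1, Add(r, -6))) = Add(4, Mul(-1, Add(-6, r))) = Add(4, Add(6, Mul(-1, r))) = Add(10, Mul(-1, r)))
Function('q')(Y) = Mul(6, Pow(Y, 2)) (Function('q')(Y) = Mul(Add(Y, Add(Y, Y)), Add(Y, Y)) = Mul(Add(Y, Mul(2, Y)), Mul(2, Y)) = Mul(Mul(3, Y), Mul(2, Y)) = Mul(6, Pow(Y, 2)))
Mul(Add(-232754, Function('q')(-444)), Add(318959, Mul(Function('h')(18), 123))) = Mul(Add(-232754, Mul(6, Pow(-444, 2))), Add(318959, Mul(Add(10, Mul(-1, 18)), 123))) = Mul(Add(-232754, Mul(6, 197136)), Add(318959, Mul(Add(10, -18), 123))) = Mul(Add(-232754, 1182816), Add(318959, Mul(-8, 123))) = Mul(950062, Add(318959, -984)) = Mul(950062, 317975) = 302095964450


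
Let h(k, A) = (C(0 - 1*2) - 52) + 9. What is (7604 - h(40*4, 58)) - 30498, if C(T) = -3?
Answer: -22848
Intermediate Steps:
h(k, A) = -46 (h(k, A) = (-3 - 52) + 9 = -55 + 9 = -46)
(7604 - h(40*4, 58)) - 30498 = (7604 - 1*(-46)) - 30498 = (7604 + 46) - 30498 = 7650 - 30498 = -22848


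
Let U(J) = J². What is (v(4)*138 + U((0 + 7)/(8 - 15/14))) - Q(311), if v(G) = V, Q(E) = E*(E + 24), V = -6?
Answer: -988057713/9409 ≈ -1.0501e+5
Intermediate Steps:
Q(E) = E*(24 + E)
v(G) = -6
(v(4)*138 + U((0 + 7)/(8 - 15/14))) - Q(311) = (-6*138 + ((0 + 7)/(8 - 15/14))²) - 311*(24 + 311) = (-828 + (7/(8 - 15*1/14))²) - 311*335 = (-828 + (7/(8 - 15/14))²) - 1*104185 = (-828 + (7/(97/14))²) - 104185 = (-828 + (7*(14/97))²) - 104185 = (-828 + (98/97)²) - 104185 = (-828 + 9604/9409) - 104185 = -7781048/9409 - 104185 = -988057713/9409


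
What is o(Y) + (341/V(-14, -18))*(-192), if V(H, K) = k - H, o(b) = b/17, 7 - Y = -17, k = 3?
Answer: -65448/17 ≈ -3849.9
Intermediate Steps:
Y = 24 (Y = 7 - 1*(-17) = 7 + 17 = 24)
o(b) = b/17 (o(b) = b*(1/17) = b/17)
V(H, K) = 3 - H
o(Y) + (341/V(-14, -18))*(-192) = (1/17)*24 + (341/(3 - 1*(-14)))*(-192) = 24/17 + (341/(3 + 14))*(-192) = 24/17 + (341/17)*(-192) = 24/17 - 65472/17 = -65448/17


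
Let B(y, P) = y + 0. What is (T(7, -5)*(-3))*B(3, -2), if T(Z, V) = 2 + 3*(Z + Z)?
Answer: -396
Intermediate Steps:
B(y, P) = y
T(Z, V) = 2 + 6*Z (T(Z, V) = 2 + 3*(2*Z) = 2 + 6*Z)
(T(7, -5)*(-3))*B(3, -2) = ((2 + 6*7)*(-3))*3 = ((2 + 42)*(-3))*3 = (44*(-3))*3 = -132*3 = -396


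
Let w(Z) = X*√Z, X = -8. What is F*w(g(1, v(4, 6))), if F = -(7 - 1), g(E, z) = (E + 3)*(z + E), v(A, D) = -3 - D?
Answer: 192*I*√2 ≈ 271.53*I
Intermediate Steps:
g(E, z) = (3 + E)*(E + z)
w(Z) = -8*√Z
F = -6 (F = -1*6 = -6)
F*w(g(1, v(4, 6))) = -(-48)*√(1² + 3*1 + 3*(-3 - 1*6) + 1*(-3 - 1*6)) = -(-48)*√(1 + 3 + 3*(-3 - 6) + 1*(-3 - 6)) = -(-48)*√(1 + 3 + 3*(-9) + 1*(-9)) = -(-48)*√(1 + 3 - 27 - 9) = -(-48)*√(-32) = -(-48)*4*I*√2 = -(-192)*I*√2 = 192*I*√2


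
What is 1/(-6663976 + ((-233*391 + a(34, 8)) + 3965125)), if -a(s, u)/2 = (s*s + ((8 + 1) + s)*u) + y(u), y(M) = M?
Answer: -1/2792970 ≈ -3.5804e-7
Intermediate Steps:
a(s, u) = -2*u - 2*s**2 - 2*u*(9 + s) (a(s, u) = -2*((s*s + ((8 + 1) + s)*u) + u) = -2*((s**2 + (9 + s)*u) + u) = -2*((s**2 + u*(9 + s)) + u) = -2*(u + s**2 + u*(9 + s)) = -2*u - 2*s**2 - 2*u*(9 + s))
1/(-6663976 + ((-233*391 + a(34, 8)) + 3965125)) = 1/(-6663976 + ((-233*391 + (-20*8 - 2*34**2 - 2*34*8)) + 3965125)) = 1/(-6663976 + ((-91103 + (-160 - 2*1156 - 544)) + 3965125)) = 1/(-6663976 + ((-91103 + (-160 - 2312 - 544)) + 3965125)) = 1/(-6663976 + ((-91103 - 3016) + 3965125)) = 1/(-6663976 + (-94119 + 3965125)) = 1/(-6663976 + 3871006) = 1/(-2792970) = -1/2792970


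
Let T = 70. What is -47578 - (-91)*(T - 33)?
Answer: -44211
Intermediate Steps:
-47578 - (-91)*(T - 33) = -47578 - (-91)*(70 - 33) = -47578 - (-91)*37 = -47578 - 1*(-3367) = -47578 + 3367 = -44211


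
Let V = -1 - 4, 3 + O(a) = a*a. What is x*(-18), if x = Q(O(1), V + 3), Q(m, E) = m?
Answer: 36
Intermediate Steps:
O(a) = -3 + a² (O(a) = -3 + a*a = -3 + a²)
V = -5
x = -2 (x = -3 + 1² = -3 + 1 = -2)
x*(-18) = -2*(-18) = 36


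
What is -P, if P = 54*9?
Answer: -486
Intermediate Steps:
P = 486
-P = -1*486 = -486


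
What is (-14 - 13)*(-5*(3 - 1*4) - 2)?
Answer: -81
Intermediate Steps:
(-14 - 13)*(-5*(3 - 1*4) - 2) = -27*(-5*(3 - 4) - 2) = -27*(-5*(-1) - 2) = -27*(5 - 2) = -27*3 = -81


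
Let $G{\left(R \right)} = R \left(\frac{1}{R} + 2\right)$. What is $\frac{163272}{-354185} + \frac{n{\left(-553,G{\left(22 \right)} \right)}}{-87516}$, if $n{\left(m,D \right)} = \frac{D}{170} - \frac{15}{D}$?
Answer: $- \frac{112112813893}{243206088840} \approx -0.46098$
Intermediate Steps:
$G{\left(R \right)} = R \left(2 + \frac{1}{R}\right)$
$n{\left(m,D \right)} = - \frac{15}{D} + \frac{D}{170}$ ($n{\left(m,D \right)} = D \frac{1}{170} - \frac{15}{D} = \frac{D}{170} - \frac{15}{D} = - \frac{15}{D} + \frac{D}{170}$)
$\frac{163272}{-354185} + \frac{n{\left(-553,G{\left(22 \right)} \right)}}{-87516} = \frac{163272}{-354185} + \frac{- \frac{15}{1 + 2 \cdot 22} + \frac{1 + 2 \cdot 22}{170}}{-87516} = 163272 \left(- \frac{1}{354185}\right) + \left(- \frac{15}{1 + 44} + \frac{1 + 44}{170}\right) \left(- \frac{1}{87516}\right) = - \frac{163272}{354185} + \left(- \frac{15}{45} + \frac{1}{170} \cdot 45\right) \left(- \frac{1}{87516}\right) = - \frac{163272}{354185} + \left(\left(-15\right) \frac{1}{45} + \frac{9}{34}\right) \left(- \frac{1}{87516}\right) = - \frac{163272}{354185} + \left(- \frac{1}{3} + \frac{9}{34}\right) \left(- \frac{1}{87516}\right) = - \frac{163272}{354185} - - \frac{7}{8926632} = - \frac{163272}{354185} + \frac{7}{8926632} = - \frac{112112813893}{243206088840}$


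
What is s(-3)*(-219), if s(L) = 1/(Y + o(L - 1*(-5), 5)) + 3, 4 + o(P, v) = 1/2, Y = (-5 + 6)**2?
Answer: -2847/5 ≈ -569.40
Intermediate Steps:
Y = 1 (Y = 1**2 = 1)
o(P, v) = -7/2 (o(P, v) = -4 + 1/2 = -7/2)
s(L) = 13/5 (s(L) = 1/(1 - 7/2) + 3 = 1/(-5/2) + 3 = -2/5 + 3 = 13/5)
s(-3)*(-219) = (13/5)*(-219) = -2847/5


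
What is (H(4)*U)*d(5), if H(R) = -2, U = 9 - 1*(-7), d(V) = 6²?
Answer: -1152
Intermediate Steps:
d(V) = 36
U = 16 (U = 9 + 7 = 16)
(H(4)*U)*d(5) = -2*16*36 = -32*36 = -1152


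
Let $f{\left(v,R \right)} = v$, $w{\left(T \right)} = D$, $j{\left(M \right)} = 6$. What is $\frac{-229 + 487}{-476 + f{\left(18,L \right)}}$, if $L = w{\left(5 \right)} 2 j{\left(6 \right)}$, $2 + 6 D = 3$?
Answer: $- \frac{129}{229} \approx -0.56332$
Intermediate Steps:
$D = \frac{1}{6}$ ($D = - \frac{1}{3} + \frac{1}{6} \cdot 3 = - \frac{1}{3} + \frac{1}{2} = \frac{1}{6} \approx 0.16667$)
$w{\left(T \right)} = \frac{1}{6}$
$L = 2$ ($L = \frac{1}{6} \cdot 2 \cdot 6 = \frac{1}{3} \cdot 6 = 2$)
$\frac{-229 + 487}{-476 + f{\left(18,L \right)}} = \frac{-229 + 487}{-476 + 18} = \frac{258}{-458} = 258 \left(- \frac{1}{458}\right) = - \frac{129}{229}$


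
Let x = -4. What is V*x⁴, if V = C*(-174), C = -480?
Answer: 21381120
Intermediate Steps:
V = 83520 (V = -480*(-174) = 83520)
V*x⁴ = 83520*(-4)⁴ = 83520*256 = 21381120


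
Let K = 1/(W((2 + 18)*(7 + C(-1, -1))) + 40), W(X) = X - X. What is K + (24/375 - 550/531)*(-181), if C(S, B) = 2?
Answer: 93412171/531000 ≈ 175.92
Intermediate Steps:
W(X) = 0
K = 1/40 (K = 1/(0 + 40) = 1/40 ≈ 0.025000)
K + (24/375 - 550/531)*(-181) = 1/40 + (24/375 - 550/531)*(-181) = 1/40 + (24*(1/375) - 550*1/531)*(-181) = 1/40 + (8/125 - 550/531)*(-181) = 1/40 - 64502/66375*(-181) = 1/40 + 11674862/66375 = 93412171/531000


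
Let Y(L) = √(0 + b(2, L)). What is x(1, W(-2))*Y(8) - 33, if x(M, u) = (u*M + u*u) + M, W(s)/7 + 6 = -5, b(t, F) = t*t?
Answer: 11673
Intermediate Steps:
b(t, F) = t²
W(s) = -77 (W(s) = -42 + 7*(-5) = -42 - 35 = -77)
x(M, u) = M + u² + M*u (x(M, u) = (M*u + u²) + M = (u² + M*u) + M = M + u² + M*u)
Y(L) = 2 (Y(L) = √(0 + 2²) = √(0 + 4) = √4 = 2)
x(1, W(-2))*Y(8) - 33 = (1 + (-77)² + 1*(-77))*2 - 33 = (1 + 5929 - 77)*2 - 33 = 5853*2 - 33 = 11706 - 33 = 11673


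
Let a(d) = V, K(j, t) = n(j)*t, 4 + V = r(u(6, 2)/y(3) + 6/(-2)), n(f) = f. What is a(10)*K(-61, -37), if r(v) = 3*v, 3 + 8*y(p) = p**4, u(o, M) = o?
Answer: -327265/13 ≈ -25174.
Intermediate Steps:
y(p) = -3/8 + p**4/8
V = -145/13 (V = -4 + 3*(6/(-3/8 + (1/8)*3**4) + 6/(-2)) = -4 + 3*(6/(-3/8 + (1/8)*81) + 6*(-1/2)) = -4 + 3*(6/(-3/8 + 81/8) - 3) = -4 + 3*(6/(39/4) - 3) = -4 + 3*(6*(4/39) - 3) = -4 + 3*(8/13 - 3) = -4 + 3*(-31/13) = -4 - 93/13 = -145/13 ≈ -11.154)
K(j, t) = j*t
a(d) = -145/13
a(10)*K(-61, -37) = -(-8845)*(-37)/13 = -145/13*2257 = -327265/13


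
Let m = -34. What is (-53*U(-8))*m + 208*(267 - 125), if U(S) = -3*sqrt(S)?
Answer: 29536 - 10812*I*sqrt(2) ≈ 29536.0 - 15290.0*I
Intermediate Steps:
(-53*U(-8))*m + 208*(267 - 125) = -(-159)*sqrt(-8)*(-34) + 208*(267 - 125) = -(-159)*2*I*sqrt(2)*(-34) + 208*142 = -(-318)*I*sqrt(2)*(-34) + 29536 = (318*I*sqrt(2))*(-34) + 29536 = -10812*I*sqrt(2) + 29536 = 29536 - 10812*I*sqrt(2)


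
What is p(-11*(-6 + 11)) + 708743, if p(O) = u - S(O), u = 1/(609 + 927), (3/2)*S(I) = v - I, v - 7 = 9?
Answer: 1088556545/1536 ≈ 7.0870e+5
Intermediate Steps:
v = 16 (v = 7 + 9 = 16)
S(I) = 32/3 - 2*I/3 (S(I) = 2*(16 - I)/3 = 32/3 - 2*I/3)
u = 1/1536 ≈ 0.00065104
p(O) = -5461/512 + 2*O/3 (p(O) = 1/1536 - (32/3 - 2*O/3) = 1/1536 + (-32/3 + 2*O/3) = -5461/512 + 2*O/3)
p(-11*(-6 + 11)) + 708743 = (-5461/512 + 2*(-11*(-6 + 11))/3) + 708743 = (-5461/512 + 2*(-11*5)/3) + 708743 = (-5461/512 + (⅔)*(-55)) + 708743 = (-5461/512 - 110/3) + 708743 = -72703/1536 + 708743 = 1088556545/1536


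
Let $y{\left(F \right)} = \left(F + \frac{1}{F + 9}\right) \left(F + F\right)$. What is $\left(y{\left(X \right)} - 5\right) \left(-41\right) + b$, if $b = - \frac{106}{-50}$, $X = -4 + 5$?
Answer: $\frac{2923}{25} \approx 116.92$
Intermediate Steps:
$X = 1$
$y{\left(F \right)} = 2 F \left(F + \frac{1}{9 + F}\right)$ ($y{\left(F \right)} = \left(F + \frac{1}{9 + F}\right) 2 F = 2 F \left(F + \frac{1}{9 + F}\right)$)
$b = \frac{53}{25}$ ($b = \left(-106\right) \left(- \frac{1}{50}\right) = \frac{53}{25} \approx 2.12$)
$\left(y{\left(X \right)} - 5\right) \left(-41\right) + b = \left(2 \cdot 1 \frac{1}{9 + 1} \left(1 + 1^{2} + 9 \cdot 1\right) - 5\right) \left(-41\right) + \frac{53}{25} = \left(2 \cdot 1 \cdot \frac{1}{10} \left(1 + 1 + 9\right) - 5\right) \left(-41\right) + \frac{53}{25} = \left(2 \cdot 1 \cdot \frac{1}{10} \cdot 11 - 5\right) \left(-41\right) + \frac{53}{25} = \left(\frac{11}{5} - 5\right) \left(-41\right) + \frac{53}{25} = \left(- \frac{14}{5}\right) \left(-41\right) + \frac{53}{25} = \frac{574}{5} + \frac{53}{25} = \frac{2923}{25}$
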